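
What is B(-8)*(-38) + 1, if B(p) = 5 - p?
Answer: -493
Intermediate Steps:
B(-8)*(-38) + 1 = (5 - 1*(-8))*(-38) + 1 = (5 + 8)*(-38) + 1 = 13*(-38) + 1 = -494 + 1 = -493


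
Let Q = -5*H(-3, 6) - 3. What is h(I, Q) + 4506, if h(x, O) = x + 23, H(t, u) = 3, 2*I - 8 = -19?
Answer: 9047/2 ≈ 4523.5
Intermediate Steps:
I = -11/2 (I = 4 + (½)*(-19) = 4 - 19/2 = -11/2 ≈ -5.5000)
Q = -18 (Q = -5*3 - 3 = -15 - 3 = -18)
h(x, O) = 23 + x
h(I, Q) + 4506 = (23 - 11/2) + 4506 = 35/2 + 4506 = 9047/2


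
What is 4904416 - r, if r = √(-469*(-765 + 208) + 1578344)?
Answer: 4904416 - √1839577 ≈ 4.9031e+6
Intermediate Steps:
r = √1839577 (r = √(-469*(-557) + 1578344) = √(261233 + 1578344) = √1839577 ≈ 1356.3)
4904416 - r = 4904416 - √1839577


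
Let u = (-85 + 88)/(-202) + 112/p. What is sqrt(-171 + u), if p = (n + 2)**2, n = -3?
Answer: I*sqrt(2408042)/202 ≈ 7.6821*I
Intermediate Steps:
p = 1 (p = (-3 + 2)**2 = (-1)**2 = 1)
u = 22621/202 (u = (-85 + 88)/(-202) + 112/1 = 3*(-1/202) + 112*1 = -3/202 + 112 = 22621/202 ≈ 111.99)
sqrt(-171 + u) = sqrt(-171 + 22621/202) = sqrt(-11921/202) = I*sqrt(2408042)/202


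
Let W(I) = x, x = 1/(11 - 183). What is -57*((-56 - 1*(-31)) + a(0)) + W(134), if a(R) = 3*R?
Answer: 245099/172 ≈ 1425.0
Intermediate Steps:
x = -1/172 (x = 1/(-172) = -1/172 ≈ -0.0058140)
W(I) = -1/172
-57*((-56 - 1*(-31)) + a(0)) + W(134) = -57*((-56 - 1*(-31)) + 3*0) - 1/172 = -57*((-56 + 31) + 0) - 1/172 = -57*(-25 + 0) - 1/172 = -57*(-25) - 1/172 = 1425 - 1/172 = 245099/172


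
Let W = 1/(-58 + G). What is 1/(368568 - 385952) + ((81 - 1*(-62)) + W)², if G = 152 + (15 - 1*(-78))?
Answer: 12431899225607/607901096 ≈ 20451.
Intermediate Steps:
G = 245 (G = 152 + (15 + 78) = 152 + 93 = 245)
W = 1/187 (W = 1/(-58 + 245) = 1/187 ≈ 0.0053476)
1/(368568 - 385952) + ((81 - 1*(-62)) + W)² = 1/(368568 - 385952) + ((81 - 1*(-62)) + 1/187)² = 1/(-17384) + ((81 + 62) + 1/187)² = -1/17384 + (143 + 1/187)² = -1/17384 + (26742/187)² = -1/17384 + 715134564/34969 = 12431899225607/607901096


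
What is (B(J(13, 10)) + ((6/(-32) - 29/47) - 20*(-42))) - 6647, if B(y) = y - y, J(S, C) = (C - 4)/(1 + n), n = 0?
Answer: -4367469/752 ≈ -5807.8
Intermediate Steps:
J(S, C) = -4 + C (J(S, C) = (C - 4)/(1 + 0) = (-4 + C)/1 = (-4 + C)*1 = -4 + C)
B(y) = 0
(B(J(13, 10)) + ((6/(-32) - 29/47) - 20*(-42))) - 6647 = (0 + ((6/(-32) - 29/47) - 20*(-42))) - 6647 = (0 + ((6*(-1/32) - 29*1/47) + 840)) - 6647 = (0 + ((-3/16 - 29/47) + 840)) - 6647 = (0 + (-605/752 + 840)) - 6647 = (0 + 631075/752) - 6647 = 631075/752 - 6647 = -4367469/752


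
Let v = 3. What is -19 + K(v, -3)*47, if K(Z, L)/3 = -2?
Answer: -301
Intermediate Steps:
K(Z, L) = -6 (K(Z, L) = 3*(-2) = -6)
-19 + K(v, -3)*47 = -19 - 6*47 = -19 - 282 = -301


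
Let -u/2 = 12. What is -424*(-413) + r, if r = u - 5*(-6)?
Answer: 175118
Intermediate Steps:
u = -24 (u = -2*12 = -24)
r = 6 (r = -24 - 5*(-6) = -24 + 30 = 6)
-424*(-413) + r = -424*(-413) + 6 = 175112 + 6 = 175118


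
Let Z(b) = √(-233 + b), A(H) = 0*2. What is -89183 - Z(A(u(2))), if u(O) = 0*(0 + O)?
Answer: -89183 - I*√233 ≈ -89183.0 - 15.264*I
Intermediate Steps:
u(O) = 0 (u(O) = 0*O = 0)
A(H) = 0
-89183 - Z(A(u(2))) = -89183 - √(-233 + 0) = -89183 - √(-233) = -89183 - I*√233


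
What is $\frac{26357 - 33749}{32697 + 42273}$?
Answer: $- \frac{176}{1785} \approx -0.098599$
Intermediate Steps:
$\frac{26357 - 33749}{32697 + 42273} = - \frac{7392}{74970} = \left(-7392\right) \frac{1}{74970} = - \frac{176}{1785}$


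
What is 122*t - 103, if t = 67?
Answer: 8071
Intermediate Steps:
122*t - 103 = 122*67 - 103 = 8174 - 103 = 8071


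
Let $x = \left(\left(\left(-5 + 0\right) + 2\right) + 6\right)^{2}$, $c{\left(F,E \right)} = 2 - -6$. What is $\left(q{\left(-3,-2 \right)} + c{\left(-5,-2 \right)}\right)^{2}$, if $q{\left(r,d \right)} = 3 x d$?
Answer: $2116$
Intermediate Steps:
$c{\left(F,E \right)} = 8$ ($c{\left(F,E \right)} = 2 + 6 = 8$)
$x = 9$ ($x = \left(\left(-5 + 2\right) + 6\right)^{2} = \left(-3 + 6\right)^{2} = 3^{2} = 9$)
$q{\left(r,d \right)} = 27 d$ ($q{\left(r,d \right)} = 3 \cdot 9 d = 27 d$)
$\left(q{\left(-3,-2 \right)} + c{\left(-5,-2 \right)}\right)^{2} = \left(27 \left(-2\right) + 8\right)^{2} = \left(-54 + 8\right)^{2} = \left(-46\right)^{2} = 2116$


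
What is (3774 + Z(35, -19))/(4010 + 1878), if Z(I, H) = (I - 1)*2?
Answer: 1921/2944 ≈ 0.65251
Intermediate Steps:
Z(I, H) = -2 + 2*I (Z(I, H) = (-1 + I)*2 = -2 + 2*I)
(3774 + Z(35, -19))/(4010 + 1878) = (3774 + (-2 + 2*35))/(4010 + 1878) = (3774 + (-2 + 70))/5888 = (3774 + 68)*(1/5888) = 3842*(1/5888) = 1921/2944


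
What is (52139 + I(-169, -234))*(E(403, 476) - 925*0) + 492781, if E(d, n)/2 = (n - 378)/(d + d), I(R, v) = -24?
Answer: 203698013/403 ≈ 5.0545e+5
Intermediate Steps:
E(d, n) = (-378 + n)/d (E(d, n) = 2*((n - 378)/(d + d)) = 2*((-378 + n)/((2*d))) = 2*((-378 + n)*(1/(2*d))) = 2*((-378 + n)/(2*d)) = (-378 + n)/d)
(52139 + I(-169, -234))*(E(403, 476) - 925*0) + 492781 = (52139 - 24)*((-378 + 476)/403 - 925*0) + 492781 = 52115*((1/403)*98 + 0) + 492781 = 52115*(98/403 + 0) + 492781 = 52115*(98/403) + 492781 = 5107270/403 + 492781 = 203698013/403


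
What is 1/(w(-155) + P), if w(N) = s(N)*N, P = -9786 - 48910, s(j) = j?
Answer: -1/34671 ≈ -2.8843e-5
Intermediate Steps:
P = -58696
w(N) = N² (w(N) = N*N = N²)
1/(w(-155) + P) = 1/((-155)² - 58696) = 1/(24025 - 58696) = 1/(-34671) = -1/34671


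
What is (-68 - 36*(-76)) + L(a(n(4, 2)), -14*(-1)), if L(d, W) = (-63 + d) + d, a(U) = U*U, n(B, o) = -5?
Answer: 2655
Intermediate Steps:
a(U) = U²
L(d, W) = -63 + 2*d
(-68 - 36*(-76)) + L(a(n(4, 2)), -14*(-1)) = (-68 - 36*(-76)) + (-63 + 2*(-5)²) = (-68 + 2736) + (-63 + 2*25) = 2668 + (-63 + 50) = 2668 - 13 = 2655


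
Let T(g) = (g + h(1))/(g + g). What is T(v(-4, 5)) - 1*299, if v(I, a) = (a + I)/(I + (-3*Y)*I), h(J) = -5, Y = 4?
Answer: -817/2 ≈ -408.50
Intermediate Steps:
v(I, a) = -(I + a)/(11*I) (v(I, a) = (a + I)/(I + (-3*4)*I) = (I + a)/(I - 12*I) = (I + a)/((-11*I)) = (I + a)*(-1/(11*I)) = -(I + a)/(11*I))
T(g) = (-5 + g)/(2*g) (T(g) = (g - 5)/(g + g) = (-5 + g)/((2*g)) = (-5 + g)*(1/(2*g)) = (-5 + g)/(2*g))
T(v(-4, 5)) - 1*299 = (-5 + (1/11)*(-1*(-4) - 1*5)/(-4))/(2*(((1/11)*(-1*(-4) - 1*5)/(-4)))) - 1*299 = (-5 + (1/11)*(-¼)*(4 - 5))/(2*(((1/11)*(-¼)*(4 - 5)))) - 299 = (-5 + (1/11)*(-¼)*(-1))/(2*(((1/11)*(-¼)*(-1)))) - 299 = (-5 + 1/44)/(2*(1/44)) - 299 = (½)*44*(-219/44) - 299 = -219/2 - 299 = -817/2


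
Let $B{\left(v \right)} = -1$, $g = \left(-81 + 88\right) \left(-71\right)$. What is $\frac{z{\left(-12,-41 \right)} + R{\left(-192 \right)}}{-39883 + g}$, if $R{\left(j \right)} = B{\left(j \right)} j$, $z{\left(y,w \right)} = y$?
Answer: $- \frac{3}{673} \approx -0.0044577$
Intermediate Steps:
$g = -497$ ($g = 7 \left(-71\right) = -497$)
$R{\left(j \right)} = - j$
$\frac{z{\left(-12,-41 \right)} + R{\left(-192 \right)}}{-39883 + g} = \frac{-12 - -192}{-39883 - 497} = \frac{-12 + 192}{-40380} = 180 \left(- \frac{1}{40380}\right) = - \frac{3}{673}$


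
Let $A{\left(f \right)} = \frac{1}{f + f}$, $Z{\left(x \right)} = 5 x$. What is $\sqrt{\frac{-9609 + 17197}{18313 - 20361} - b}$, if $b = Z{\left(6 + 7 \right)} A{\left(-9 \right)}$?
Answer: $\frac{i \sqrt{866}}{96} \approx 0.30654 i$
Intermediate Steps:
$A{\left(f \right)} = \frac{1}{2 f}$
$b = - \frac{65}{18}$ ($b = 5 \left(6 + 7\right) \frac{1}{2 \left(-9\right)} = 5 \cdot 13 \cdot \frac{1}{2} \left(- \frac{1}{9}\right) = 65 \left(- \frac{1}{18}\right) = - \frac{65}{18} \approx -3.6111$)
$\sqrt{\frac{-9609 + 17197}{18313 - 20361} - b} = \sqrt{\frac{-9609 + 17197}{18313 - 20361} - - \frac{65}{18}} = \sqrt{\frac{7588}{-2048} + \frac{65}{18}} = \sqrt{7588 \left(- \frac{1}{2048}\right) + \frac{65}{18}} = \sqrt{- \frac{1897}{512} + \frac{65}{18}} = \sqrt{- \frac{433}{4608}} = \frac{i \sqrt{866}}{96}$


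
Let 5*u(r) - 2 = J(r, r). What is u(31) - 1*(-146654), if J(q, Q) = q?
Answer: 733303/5 ≈ 1.4666e+5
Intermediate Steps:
u(r) = ⅖ + r/5
u(31) - 1*(-146654) = (⅖ + (⅕)*31) - 1*(-146654) = (⅖ + 31/5) + 146654 = 33/5 + 146654 = 733303/5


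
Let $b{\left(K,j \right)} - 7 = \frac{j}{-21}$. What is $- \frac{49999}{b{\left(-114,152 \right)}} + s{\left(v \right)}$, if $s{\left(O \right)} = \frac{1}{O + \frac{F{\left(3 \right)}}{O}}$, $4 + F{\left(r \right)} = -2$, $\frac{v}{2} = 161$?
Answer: $\frac{54429862186}{259195} \approx 2.1 \cdot 10^{5}$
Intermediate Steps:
$v = 322$ ($v = 2 \cdot 161 = 322$)
$F{\left(r \right)} = -6$ ($F{\left(r \right)} = -4 - 2 = -6$)
$b{\left(K,j \right)} = 7 - \frac{j}{21}$ ($b{\left(K,j \right)} = 7 + \frac{j}{-21} = 7 + j \left(- \frac{1}{21}\right) = 7 - \frac{j}{21}$)
$s{\left(O \right)} = \frac{1}{O - \frac{6}{O}}$
$- \frac{49999}{b{\left(-114,152 \right)}} + s{\left(v \right)} = - \frac{49999}{7 - \frac{152}{21}} + \frac{322}{-6 + 322^{2}} = - \frac{49999}{7 - \frac{152}{21}} + \frac{322}{-6 + 103684} = - \frac{49999}{- \frac{5}{21}} + \frac{322}{103678} = \left(-49999\right) \left(- \frac{21}{5}\right) + 322 \cdot \frac{1}{103678} = \frac{1049979}{5} + \frac{161}{51839} = \frac{54429862186}{259195}$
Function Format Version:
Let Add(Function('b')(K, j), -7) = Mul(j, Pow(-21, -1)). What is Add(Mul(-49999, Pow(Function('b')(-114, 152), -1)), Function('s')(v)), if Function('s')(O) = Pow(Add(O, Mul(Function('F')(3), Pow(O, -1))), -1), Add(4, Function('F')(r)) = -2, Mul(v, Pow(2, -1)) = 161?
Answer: Rational(54429862186, 259195) ≈ 2.1000e+5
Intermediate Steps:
v = 322 (v = Mul(2, 161) = 322)
Function('F')(r) = -6 (Function('F')(r) = Add(-4, -2) = -6)
Function('b')(K, j) = Add(7, Mul(Rational(-1, 21), j)) (Function('b')(K, j) = Add(7, Mul(j, Pow(-21, -1))) = Add(7, Mul(j, Rational(-1, 21))) = Add(7, Mul(Rational(-1, 21), j)))
Function('s')(O) = Pow(Add(O, Mul(-6, Pow(O, -1))), -1)
Add(Mul(-49999, Pow(Function('b')(-114, 152), -1)), Function('s')(v)) = Add(Mul(-49999, Pow(Add(7, Mul(Rational(-1, 21), 152)), -1)), Mul(322, Pow(Add(-6, Pow(322, 2)), -1))) = Add(Mul(-49999, Pow(Add(7, Rational(-152, 21)), -1)), Mul(322, Pow(Add(-6, 103684), -1))) = Add(Mul(-49999, Pow(Rational(-5, 21), -1)), Mul(322, Pow(103678, -1))) = Add(Mul(-49999, Rational(-21, 5)), Mul(322, Rational(1, 103678))) = Add(Rational(1049979, 5), Rational(161, 51839)) = Rational(54429862186, 259195)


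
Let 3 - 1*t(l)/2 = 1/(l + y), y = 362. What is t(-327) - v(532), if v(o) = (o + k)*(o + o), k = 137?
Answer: -24913352/35 ≈ -7.1181e+5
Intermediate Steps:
t(l) = 6 - 2/(362 + l) (t(l) = 6 - 2/(l + 362) = 6 - 2/(362 + l))
v(o) = 2*o*(137 + o) (v(o) = (o + 137)*(o + o) = (137 + o)*(2*o) = 2*o*(137 + o))
t(-327) - v(532) = 2*(1085 + 3*(-327))/(362 - 327) - 2*532*(137 + 532) = 2*(1085 - 981)/35 - 2*532*669 = 2*(1/35)*104 - 1*711816 = 208/35 - 711816 = -24913352/35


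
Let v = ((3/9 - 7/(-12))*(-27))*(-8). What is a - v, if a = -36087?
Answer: -36285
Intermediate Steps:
v = 198 (v = ((3*(⅑) - 7*(-1/12))*(-27))*(-8) = ((⅓ + 7/12)*(-27))*(-8) = ((11/12)*(-27))*(-8) = -99/4*(-8) = 198)
a - v = -36087 - 1*198 = -36087 - 198 = -36285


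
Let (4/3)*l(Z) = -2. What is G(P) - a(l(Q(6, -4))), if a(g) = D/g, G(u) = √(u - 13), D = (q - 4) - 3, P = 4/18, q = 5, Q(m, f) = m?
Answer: -4/3 + I*√115/3 ≈ -1.3333 + 3.5746*I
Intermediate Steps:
l(Z) = -3/2 (l(Z) = (¾)*(-2) = -3/2)
P = 2/9 (P = 4*(1/18) = 2/9 ≈ 0.22222)
D = -2 (D = (5 - 4) - 3 = 1 - 3 = -2)
G(u) = √(-13 + u)
a(g) = -2/g
G(P) - a(l(Q(6, -4))) = √(-13 + 2/9) - (-2)/(-3/2) = √(-115/9) - (-2)*(-2)/3 = I*√115/3 - 1*4/3 = I*√115/3 - 4/3 = -4/3 + I*√115/3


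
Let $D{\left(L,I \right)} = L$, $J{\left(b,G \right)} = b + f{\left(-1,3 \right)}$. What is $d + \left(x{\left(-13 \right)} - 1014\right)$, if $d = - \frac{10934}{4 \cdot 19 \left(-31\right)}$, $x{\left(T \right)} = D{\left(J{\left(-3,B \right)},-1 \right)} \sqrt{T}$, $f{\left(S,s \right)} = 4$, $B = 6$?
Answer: $- \frac{1189025}{1178} + i \sqrt{13} \approx -1009.4 + 3.6056 i$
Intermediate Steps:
$J{\left(b,G \right)} = 4 + b$ ($J{\left(b,G \right)} = b + 4 = 4 + b$)
$x{\left(T \right)} = \sqrt{T}$ ($x{\left(T \right)} = \left(4 - 3\right) \sqrt{T} = 1 \sqrt{T} = \sqrt{T}$)
$d = \frac{5467}{1178}$ ($d = - \frac{10934}{76 \left(-31\right)} = - \frac{10934}{-2356} = \left(-10934\right) \left(- \frac{1}{2356}\right) = \frac{5467}{1178} \approx 4.6409$)
$d + \left(x{\left(-13 \right)} - 1014\right) = \frac{5467}{1178} - \left(1014 - \sqrt{-13}\right) = \frac{5467}{1178} - \left(1014 - i \sqrt{13}\right) = - \frac{1189025}{1178} + i \sqrt{13}$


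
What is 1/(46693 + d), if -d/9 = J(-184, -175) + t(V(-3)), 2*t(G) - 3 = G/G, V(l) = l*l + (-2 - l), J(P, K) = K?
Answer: 1/48250 ≈ 2.0725e-5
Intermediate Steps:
V(l) = -2 + l² - l (V(l) = l² + (-2 - l) = -2 + l² - l)
t(G) = 2 (t(G) = 3/2 + (G/G)/2 = 3/2 + (½)*1 = 3/2 + ½ = 2)
d = 1557 (d = -9*(-175 + 2) = -9*(-173) = 1557)
1/(46693 + d) = 1/(46693 + 1557) = 1/48250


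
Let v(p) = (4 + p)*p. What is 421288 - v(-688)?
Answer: -49304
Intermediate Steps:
v(p) = p*(4 + p)
421288 - v(-688) = 421288 - (-688)*(4 - 688) = 421288 - (-688)*(-684) = 421288 - 1*470592 = 421288 - 470592 = -49304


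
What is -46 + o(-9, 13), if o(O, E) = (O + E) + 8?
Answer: -34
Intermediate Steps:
o(O, E) = 8 + E + O (o(O, E) = (E + O) + 8 = 8 + E + O)
-46 + o(-9, 13) = -46 + (8 + 13 - 9) = -46 + 12 = -34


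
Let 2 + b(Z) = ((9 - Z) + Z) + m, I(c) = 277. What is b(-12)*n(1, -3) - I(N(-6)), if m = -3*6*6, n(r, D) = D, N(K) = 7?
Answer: 26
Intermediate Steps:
m = -108 (m = -18*6 = -108)
b(Z) = -101 (b(Z) = -2 + (((9 - Z) + Z) - 108) = -2 + (9 - 108) = -2 - 99 = -101)
b(-12)*n(1, -3) - I(N(-6)) = -101*(-3) - 1*277 = 303 - 277 = 26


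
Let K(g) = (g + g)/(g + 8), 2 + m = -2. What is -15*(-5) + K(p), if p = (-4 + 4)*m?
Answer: 75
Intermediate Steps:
m = -4 (m = -2 - 2 = -4)
p = 0 (p = (-4 + 4)*(-4) = 0*(-4) = 0)
K(g) = 2*g/(8 + g) (K(g) = (2*g)/(8 + g) = 2*g/(8 + g))
-15*(-5) + K(p) = -15*(-5) + 2*0/(8 + 0) = 75 + 2*0/8 = 75 + 2*0*(⅛) = 75 + 0 = 75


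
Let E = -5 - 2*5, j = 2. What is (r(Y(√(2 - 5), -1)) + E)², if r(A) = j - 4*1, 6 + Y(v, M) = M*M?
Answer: 289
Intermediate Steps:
Y(v, M) = -6 + M² (Y(v, M) = -6 + M*M = -6 + M²)
r(A) = -2 (r(A) = 2 - 4*1 = 2 - 4 = -2)
E = -15 (E = -5 - 10 = -15)
(r(Y(√(2 - 5), -1)) + E)² = (-2 - 15)² = (-17)² = 289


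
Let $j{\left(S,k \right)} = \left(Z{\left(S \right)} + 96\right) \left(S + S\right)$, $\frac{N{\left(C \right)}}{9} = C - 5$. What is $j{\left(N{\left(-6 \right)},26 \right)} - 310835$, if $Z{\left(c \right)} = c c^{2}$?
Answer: $191789359$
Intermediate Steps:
$N{\left(C \right)} = -45 + 9 C$ ($N{\left(C \right)} = 9 \left(C - 5\right) = 9 \left(-5 + C\right) = -45 + 9 C$)
$Z{\left(c \right)} = c^{3}$
$j{\left(S,k \right)} = 2 S \left(96 + S^{3}\right)$ ($j{\left(S,k \right)} = \left(S^{3} + 96\right) \left(S + S\right) = \left(96 + S^{3}\right) 2 S = 2 S \left(96 + S^{3}\right)$)
$j{\left(N{\left(-6 \right)},26 \right)} - 310835 = 2 \left(-45 + 9 \left(-6\right)\right) \left(96 + \left(-45 + 9 \left(-6\right)\right)^{3}\right) - 310835 = 2 \left(-45 - 54\right) \left(96 + \left(-45 - 54\right)^{3}\right) - 310835 = 2 \left(-99\right) \left(96 + \left(-99\right)^{3}\right) - 310835 = 2 \left(-99\right) \left(96 - 970299\right) - 310835 = 2 \left(-99\right) \left(-970203\right) - 310835 = 192100194 - 310835 = 191789359$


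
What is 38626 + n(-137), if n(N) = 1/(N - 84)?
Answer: 8536345/221 ≈ 38626.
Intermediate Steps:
n(N) = 1/(-84 + N)
38626 + n(-137) = 38626 + 1/(-84 - 137) = 38626 + 1/(-221) = 38626 - 1/221 = 8536345/221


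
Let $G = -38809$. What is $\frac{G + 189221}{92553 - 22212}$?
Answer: $\frac{150412}{70341} \approx 2.1383$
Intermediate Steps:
$\frac{G + 189221}{92553 - 22212} = \frac{-38809 + 189221}{92553 - 22212} = \frac{150412}{70341}$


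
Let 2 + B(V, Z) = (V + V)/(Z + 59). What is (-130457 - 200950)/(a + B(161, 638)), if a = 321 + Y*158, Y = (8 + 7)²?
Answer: -230990679/25001015 ≈ -9.2393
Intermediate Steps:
B(V, Z) = -2 + 2*V/(59 + Z) (B(V, Z) = -2 + (V + V)/(Z + 59) = -2 + (2*V)/(59 + Z) = -2 + 2*V/(59 + Z))
Y = 225 (Y = 15² = 225)
a = 35871 (a = 321 + 225*158 = 321 + 35550 = 35871)
(-130457 - 200950)/(a + B(161, 638)) = (-130457 - 200950)/(35871 + 2*(-59 + 161 - 1*638)/(59 + 638)) = -331407/(35871 + 2*(-59 + 161 - 638)/697) = -331407/(35871 + 2*(1/697)*(-536)) = -331407/(35871 - 1072/697) = -331407/25001015/697 = -331407*697/25001015 = -230990679/25001015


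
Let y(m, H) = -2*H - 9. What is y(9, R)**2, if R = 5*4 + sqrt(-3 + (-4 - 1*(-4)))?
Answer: 2389 + 196*I*sqrt(3) ≈ 2389.0 + 339.48*I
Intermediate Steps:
R = 20 + I*sqrt(3) (R = 20 + sqrt(-3 + (-4 + 4)) = 20 + sqrt(-3 + 0) = 20 + sqrt(-3) = 20 + I*sqrt(3) ≈ 20.0 + 1.732*I)
y(m, H) = -9 - 2*H
y(9, R)**2 = (-9 - 2*(20 + I*sqrt(3)))**2 = (-9 + (-40 - 2*I*sqrt(3)))**2 = (-49 - 2*I*sqrt(3))**2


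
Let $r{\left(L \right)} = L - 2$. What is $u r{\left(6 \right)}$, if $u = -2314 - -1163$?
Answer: $-4604$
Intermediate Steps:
$r{\left(L \right)} = -2 + L$
$u = -1151$ ($u = -2314 + 1163 = -1151$)
$u r{\left(6 \right)} = - 1151 \left(-2 + 6\right) = \left(-1151\right) 4 = -4604$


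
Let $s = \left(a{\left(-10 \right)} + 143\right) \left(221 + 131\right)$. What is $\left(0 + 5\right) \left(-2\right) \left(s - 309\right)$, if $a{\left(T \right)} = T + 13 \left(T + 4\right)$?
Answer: $-190510$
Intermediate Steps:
$a{\left(T \right)} = 52 + 14 T$ ($a{\left(T \right)} = T + 13 \left(4 + T\right) = T + \left(52 + 13 T\right) = 52 + 14 T$)
$s = 19360$ ($s = \left(\left(52 + 14 \left(-10\right)\right) + 143\right) \left(221 + 131\right) = \left(\left(52 - 140\right) + 143\right) 352 = \left(-88 + 143\right) 352 = 55 \cdot 352 = 19360$)
$\left(0 + 5\right) \left(-2\right) \left(s - 309\right) = \left(0 + 5\right) \left(-2\right) \left(19360 - 309\right) = 5 \left(-2\right) 19051 = \left(-10\right) 19051 = -190510$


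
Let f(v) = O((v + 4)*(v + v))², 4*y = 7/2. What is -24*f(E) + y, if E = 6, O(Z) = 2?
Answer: -761/8 ≈ -95.125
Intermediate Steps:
y = 7/8 (y = (7/2)/4 = (7*(½))/4 = (¼)*(7/2) = 7/8 ≈ 0.87500)
f(v) = 4 (f(v) = 2² = 4)
-24*f(E) + y = -24*4 + 7/8 = -96 + 7/8 = -761/8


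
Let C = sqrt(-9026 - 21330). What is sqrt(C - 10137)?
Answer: sqrt(-10137 + 2*I*sqrt(7589)) ≈ 0.8652 + 100.69*I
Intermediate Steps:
C = 2*I*sqrt(7589) (C = sqrt(-30356) = 2*I*sqrt(7589) ≈ 174.23*I)
sqrt(C - 10137) = sqrt(2*I*sqrt(7589) - 10137) = sqrt(-10137 + 2*I*sqrt(7589))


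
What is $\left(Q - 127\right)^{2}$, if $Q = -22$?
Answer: $22201$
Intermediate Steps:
$\left(Q - 127\right)^{2} = \left(-22 - 127\right)^{2} = \left(-149\right)^{2} = 22201$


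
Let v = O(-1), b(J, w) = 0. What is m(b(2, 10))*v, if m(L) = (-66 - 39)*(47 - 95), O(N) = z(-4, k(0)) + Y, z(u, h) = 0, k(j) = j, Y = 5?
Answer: 25200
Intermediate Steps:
O(N) = 5 (O(N) = 0 + 5 = 5)
v = 5
m(L) = 5040 (m(L) = -105*(-48) = 5040)
m(b(2, 10))*v = 5040*5 = 25200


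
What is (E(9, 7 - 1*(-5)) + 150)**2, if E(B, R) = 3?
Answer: 23409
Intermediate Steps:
(E(9, 7 - 1*(-5)) + 150)**2 = (3 + 150)**2 = 153**2 = 23409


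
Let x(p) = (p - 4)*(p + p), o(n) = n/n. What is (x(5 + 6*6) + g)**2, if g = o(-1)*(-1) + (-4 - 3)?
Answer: 9156676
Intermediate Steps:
o(n) = 1
x(p) = 2*p*(-4 + p) (x(p) = (-4 + p)*(2*p) = 2*p*(-4 + p))
g = -8 (g = 1*(-1) + (-4 - 3) = -1 - 7 = -8)
(x(5 + 6*6) + g)**2 = (2*(5 + 6*6)*(-4 + (5 + 6*6)) - 8)**2 = (2*(5 + 36)*(-4 + (5 + 36)) - 8)**2 = (2*41*(-4 + 41) - 8)**2 = (2*41*37 - 8)**2 = (3034 - 8)**2 = 3026**2 = 9156676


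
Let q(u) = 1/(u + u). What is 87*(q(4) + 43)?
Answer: 30015/8 ≈ 3751.9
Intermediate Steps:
q(u) = 1/(2*u)
87*(q(4) + 43) = 87*((1/2)/4 + 43) = 87*((1/2)*(1/4) + 43) = 87*(1/8 + 43) = 87*(345/8) = 30015/8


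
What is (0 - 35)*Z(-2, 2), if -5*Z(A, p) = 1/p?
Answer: 7/2 ≈ 3.5000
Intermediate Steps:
Z(A, p) = -1/(5*p)
(0 - 35)*Z(-2, 2) = (0 - 35)*(-⅕/2) = -(-7)/2 = -35*(-⅒) = 7/2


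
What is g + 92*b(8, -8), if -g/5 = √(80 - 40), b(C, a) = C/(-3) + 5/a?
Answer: -1817/6 - 10*√10 ≈ -334.46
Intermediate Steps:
b(C, a) = 5/a - C/3 (b(C, a) = C*(-⅓) + 5/a = -C/3 + 5/a = 5/a - C/3)
g = -10*√10 (g = -5*√(80 - 40) = -10*√10 ≈ -31.623)
g + 92*b(8, -8) = -10*√10 + 92*(5/(-8) - ⅓*8) = -10*√10 + 92*(5*(-⅛) - 8/3) = -10*√10 + 92*(-5/8 - 8/3) = -10*√10 + 92*(-79/24) = -10*√10 - 1817/6 = -1817/6 - 10*√10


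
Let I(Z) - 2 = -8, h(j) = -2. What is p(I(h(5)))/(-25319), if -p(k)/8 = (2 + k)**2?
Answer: 128/25319 ≈ 0.0050555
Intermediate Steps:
I(Z) = -6 (I(Z) = 2 - 8 = -6)
p(k) = -8*(2 + k)**2
p(I(h(5)))/(-25319) = -8*(2 - 6)**2/(-25319) = -8*(-4)**2*(-1/25319) = -8*16*(-1/25319) = -128*(-1/25319) = 128/25319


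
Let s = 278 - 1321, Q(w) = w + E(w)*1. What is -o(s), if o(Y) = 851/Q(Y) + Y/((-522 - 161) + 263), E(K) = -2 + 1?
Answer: -2177/1305 ≈ -1.6682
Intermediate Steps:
E(K) = -1
Q(w) = -1 + w (Q(w) = w - 1*1 = w - 1 = -1 + w)
s = -1043
o(Y) = 851/(-1 + Y) - Y/420 (o(Y) = 851/(-1 + Y) + Y/((-522 - 161) + 263) = 851/(-1 + Y) + Y/(-683 + 263) = 851/(-1 + Y) + Y/(-420) = 851/(-1 + Y) + Y*(-1/420) = 851/(-1 + Y) - Y/420)
-o(s) = -(357420 - 1*(-1043)*(-1 - 1043))/(420*(-1 - 1043)) = -(357420 - 1*(-1043)*(-1044))/(420*(-1044)) = -(-1)*(357420 - 1088892)/(420*1044) = -(-1)*(-731472)/(420*1044) = -1*2177/1305 = -2177/1305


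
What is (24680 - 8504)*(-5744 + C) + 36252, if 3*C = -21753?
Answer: -210170868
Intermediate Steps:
C = -7251 (C = (⅓)*(-21753) = -7251)
(24680 - 8504)*(-5744 + C) + 36252 = (24680 - 8504)*(-5744 - 7251) + 36252 = 16176*(-12995) + 36252 = -210207120 + 36252 = -210170868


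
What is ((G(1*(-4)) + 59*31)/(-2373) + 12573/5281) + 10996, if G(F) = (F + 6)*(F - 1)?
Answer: 137820045338/12531813 ≈ 10998.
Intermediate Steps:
G(F) = (-1 + F)*(6 + F) (G(F) = (6 + F)*(-1 + F) = (-1 + F)*(6 + F))
((G(1*(-4)) + 59*31)/(-2373) + 12573/5281) + 10996 = (((-6 + (1*(-4))**2 + 5*(1*(-4))) + 59*31)/(-2373) + 12573/5281) + 10996 = (((-6 + (-4)**2 + 5*(-4)) + 1829)*(-1/2373) + 12573*(1/5281)) + 10996 = (((-6 + 16 - 20) + 1829)*(-1/2373) + 12573/5281) + 10996 = ((-10 + 1829)*(-1/2373) + 12573/5281) + 10996 = (1819*(-1/2373) + 12573/5281) + 10996 = (-1819/2373 + 12573/5281) + 10996 = 20229590/12531813 + 10996 = 137820045338/12531813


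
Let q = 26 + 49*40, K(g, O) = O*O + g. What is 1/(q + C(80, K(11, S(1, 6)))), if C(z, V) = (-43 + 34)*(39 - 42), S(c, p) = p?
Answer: 1/2013 ≈ 0.00049677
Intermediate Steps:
K(g, O) = g + O**2 (K(g, O) = O**2 + g = g + O**2)
C(z, V) = 27 (C(z, V) = -9*(-3) = 27)
q = 1986 (q = 26 + 1960 = 1986)
1/(q + C(80, K(11, S(1, 6)))) = 1/(1986 + 27) = 1/2013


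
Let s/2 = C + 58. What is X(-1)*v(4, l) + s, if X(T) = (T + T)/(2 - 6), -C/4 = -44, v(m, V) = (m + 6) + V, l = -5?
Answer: 941/2 ≈ 470.50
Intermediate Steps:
v(m, V) = 6 + V + m (v(m, V) = (6 + m) + V = 6 + V + m)
C = 176 (C = -4*(-44) = 176)
X(T) = -T/2 (X(T) = (2*T)/(-4) = (2*T)*(-¼) = -T/2)
s = 468 (s = 2*(176 + 58) = 2*234 = 468)
X(-1)*v(4, l) + s = (-½*(-1))*(6 - 5 + 4) + 468 = (½)*5 + 468 = 5/2 + 468 = 941/2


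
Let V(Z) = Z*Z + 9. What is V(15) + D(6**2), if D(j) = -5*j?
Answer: 54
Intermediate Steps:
V(Z) = 9 + Z**2 (V(Z) = Z**2 + 9 = 9 + Z**2)
V(15) + D(6**2) = (9 + 15**2) - 5*6**2 = (9 + 225) - 5*36 = 234 - 180 = 54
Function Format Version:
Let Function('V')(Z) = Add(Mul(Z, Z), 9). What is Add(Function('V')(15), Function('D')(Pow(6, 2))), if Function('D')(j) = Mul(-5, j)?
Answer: 54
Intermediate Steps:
Function('V')(Z) = Add(9, Pow(Z, 2)) (Function('V')(Z) = Add(Pow(Z, 2), 9) = Add(9, Pow(Z, 2)))
Add(Function('V')(15), Function('D')(Pow(6, 2))) = Add(Add(9, Pow(15, 2)), Mul(-5, Pow(6, 2))) = Add(Add(9, 225), Mul(-5, 36)) = Add(234, -180) = 54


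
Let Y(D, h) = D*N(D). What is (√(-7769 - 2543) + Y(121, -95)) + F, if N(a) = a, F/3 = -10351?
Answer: -16412 + 2*I*√2578 ≈ -16412.0 + 101.55*I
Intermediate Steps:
F = -31053 (F = 3*(-10351) = -31053)
Y(D, h) = D² (Y(D, h) = D*D = D²)
(√(-7769 - 2543) + Y(121, -95)) + F = (√(-7769 - 2543) + 121²) - 31053 = (√(-10312) + 14641) - 31053 = (2*I*√2578 + 14641) - 31053 = (14641 + 2*I*√2578) - 31053 = -16412 + 2*I*√2578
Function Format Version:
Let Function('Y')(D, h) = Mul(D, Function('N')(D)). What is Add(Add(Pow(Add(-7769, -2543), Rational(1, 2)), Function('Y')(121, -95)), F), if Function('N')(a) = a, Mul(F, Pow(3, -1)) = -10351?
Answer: Add(-16412, Mul(2, I, Pow(2578, Rational(1, 2)))) ≈ Add(-16412., Mul(101.55, I))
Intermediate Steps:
F = -31053 (F = Mul(3, -10351) = -31053)
Function('Y')(D, h) = Pow(D, 2) (Function('Y')(D, h) = Mul(D, D) = Pow(D, 2))
Add(Add(Pow(Add(-7769, -2543), Rational(1, 2)), Function('Y')(121, -95)), F) = Add(Add(Pow(Add(-7769, -2543), Rational(1, 2)), Pow(121, 2)), -31053) = Add(Add(Pow(-10312, Rational(1, 2)), 14641), -31053) = Add(Add(Mul(2, I, Pow(2578, Rational(1, 2))), 14641), -31053) = Add(Add(14641, Mul(2, I, Pow(2578, Rational(1, 2)))), -31053) = Add(-16412, Mul(2, I, Pow(2578, Rational(1, 2))))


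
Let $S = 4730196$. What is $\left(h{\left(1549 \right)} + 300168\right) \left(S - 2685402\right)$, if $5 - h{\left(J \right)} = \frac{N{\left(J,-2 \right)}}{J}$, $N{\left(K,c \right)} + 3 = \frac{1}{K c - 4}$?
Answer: $\frac{491544851355234839}{800833} \approx 6.1379 \cdot 10^{11}$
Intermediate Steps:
$N{\left(K,c \right)} = -3 + \frac{1}{-4 + K c}$ ($N{\left(K,c \right)} = -3 + \frac{1}{K c - 4} = -3 + \frac{1}{-4 + K c}$)
$h{\left(J \right)} = 5 - \frac{13 + 6 J}{J \left(-4 - 2 J\right)}$ ($h{\left(J \right)} = 5 - \frac{\frac{1}{-4 + J \left(-2\right)} \left(13 - 3 J \left(-2\right)\right)}{J} = 5 - \frac{\frac{1}{-4 - 2 J} \left(13 + 6 J\right)}{J} = 5 - \frac{13 + 6 J}{J \left(-4 - 2 J\right)}$)
$\left(h{\left(1549 \right)} + 300168\right) \left(S - 2685402\right) = \left(\frac{13 + 10 \cdot 1549^{2} + 26 \cdot 1549}{2 \cdot 1549 \left(2 + 1549\right)} + 300168\right) \left(4730196 - 2685402\right) = \left(\frac{1}{2} \cdot \frac{1}{1549} \cdot \frac{1}{1551} \left(13 + 10 \cdot 2399401 + 40274\right) + 300168\right) 2044794 = \left(\frac{1}{2} \cdot \frac{1}{1549} \cdot \frac{1}{1551} \left(13 + 23994010 + 40274\right) + 300168\right) 2044794 = \left(\frac{1}{2} \cdot \frac{1}{1549} \cdot \frac{1}{1551} \cdot 24034297 + 300168\right) 2044794 = \left(\frac{24034297}{4804998} + 300168\right) 2044794 = \frac{1442330673961}{4804998} \cdot 2044794 = \frac{491544851355234839}{800833}$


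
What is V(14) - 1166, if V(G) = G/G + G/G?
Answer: -1164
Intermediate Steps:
V(G) = 2 (V(G) = 1 + 1 = 2)
V(14) - 1166 = 2 - 1166 = -1164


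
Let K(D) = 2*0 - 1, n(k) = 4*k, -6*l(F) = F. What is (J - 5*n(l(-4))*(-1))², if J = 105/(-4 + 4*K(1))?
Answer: 25/576 ≈ 0.043403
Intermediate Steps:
l(F) = -F/6
K(D) = -1 (K(D) = 0 - 1 = -1)
J = -105/8 (J = 105/(-4 + 4*(-1)) = 105/(-4 - 4) = 105/(-8) = 105*(-⅛) = -105/8 ≈ -13.125)
(J - 5*n(l(-4))*(-1))² = (-105/8 - 20*(-⅙*(-4))*(-1))² = (-105/8 - 20*2/3*(-1))² = (-105/8 - 5*8/3*(-1))² = (-105/8 - 40/3*(-1))² = (-105/8 + 40/3)² = (5/24)² = 25/576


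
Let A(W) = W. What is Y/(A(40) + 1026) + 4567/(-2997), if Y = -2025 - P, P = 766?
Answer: -13233049/3194802 ≈ -4.1421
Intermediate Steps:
Y = -2791 (Y = -2025 - 1*766 = -2025 - 766 = -2791)
Y/(A(40) + 1026) + 4567/(-2997) = -2791/(40 + 1026) + 4567/(-2997) = -2791/1066 + 4567*(-1/2997) = -2791*1/1066 - 4567/2997 = -2791/1066 - 4567/2997 = -13233049/3194802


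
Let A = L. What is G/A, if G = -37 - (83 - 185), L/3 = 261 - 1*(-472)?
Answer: 65/2199 ≈ 0.029559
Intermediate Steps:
L = 2199 (L = 3*(261 - 1*(-472)) = 3*(261 + 472) = 3*733 = 2199)
G = 65 (G = -37 - 1*(-102) = -37 + 102 = 65)
A = 2199
G/A = 65/2199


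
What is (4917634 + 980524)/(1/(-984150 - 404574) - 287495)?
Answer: -8190913570392/399251206381 ≈ -20.516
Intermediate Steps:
(4917634 + 980524)/(1/(-984150 - 404574) - 287495) = 5898158/(1/(-1388724) - 287495) = 5898158/(-1/1388724 - 287495) = 5898158/(-399251206381/1388724) = 5898158*(-1388724/399251206381) = -8190913570392/399251206381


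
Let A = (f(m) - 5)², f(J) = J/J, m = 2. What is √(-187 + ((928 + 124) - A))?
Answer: √849 ≈ 29.138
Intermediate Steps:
f(J) = 1
A = 16 (A = (1 - 5)² = (-4)² = 16)
√(-187 + ((928 + 124) - A)) = √(-187 + ((928 + 124) - 1*16)) = √(-187 + (1052 - 16)) = √(-187 + 1036) = √849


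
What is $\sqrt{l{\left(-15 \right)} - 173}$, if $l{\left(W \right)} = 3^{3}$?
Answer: $i \sqrt{146} \approx 12.083 i$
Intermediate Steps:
$l{\left(W \right)} = 27$
$\sqrt{l{\left(-15 \right)} - 173} = \sqrt{27 - 173} = \sqrt{-146} = i \sqrt{146}$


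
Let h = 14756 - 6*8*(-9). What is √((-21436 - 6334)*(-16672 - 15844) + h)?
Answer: 6*√25082903 ≈ 30050.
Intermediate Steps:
h = 15188 (h = 14756 - 48*(-9) = 14756 - 1*(-432) = 14756 + 432 = 15188)
√((-21436 - 6334)*(-16672 - 15844) + h) = √((-21436 - 6334)*(-16672 - 15844) + 15188) = √(-27770*(-32516) + 15188) = √(902969320 + 15188) = √902984508 = 6*√25082903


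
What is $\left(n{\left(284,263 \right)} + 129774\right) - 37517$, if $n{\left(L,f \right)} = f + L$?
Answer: $92804$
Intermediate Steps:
$n{\left(L,f \right)} = L + f$
$\left(n{\left(284,263 \right)} + 129774\right) - 37517 = \left(\left(284 + 263\right) + 129774\right) - 37517 = \left(547 + 129774\right) - 37517 = 130321 - 37517 = 92804$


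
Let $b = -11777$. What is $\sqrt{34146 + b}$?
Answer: $\sqrt{22369} \approx 149.56$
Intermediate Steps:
$\sqrt{34146 + b} = \sqrt{34146 - 11777} = \sqrt{22369}$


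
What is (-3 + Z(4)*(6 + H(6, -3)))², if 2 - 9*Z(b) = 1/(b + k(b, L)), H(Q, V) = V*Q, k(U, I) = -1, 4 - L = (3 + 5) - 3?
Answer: 2209/81 ≈ 27.272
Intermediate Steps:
L = -1 (L = 4 - ((3 + 5) - 3) = 4 - (8 - 3) = 4 - 1*5 = 4 - 5 = -1)
H(Q, V) = Q*V
Z(b) = 2/9 - 1/(9*(-1 + b)) (Z(b) = 2/9 - 1/(9*(b - 1)) = 2/9 - 1/(9*(-1 + b)))
(-3 + Z(4)*(6 + H(6, -3)))² = (-3 + ((-3 + 2*4)/(9*(-1 + 4)))*(6 + 6*(-3)))² = (-3 + ((⅑)*(-3 + 8)/3)*(6 - 18))² = (-3 + ((⅑)*(⅓)*5)*(-12))² = (-3 + (5/27)*(-12))² = (-3 - 20/9)² = (-47/9)² = 2209/81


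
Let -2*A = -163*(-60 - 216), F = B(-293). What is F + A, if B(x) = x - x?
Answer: -22494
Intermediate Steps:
B(x) = 0
F = 0
A = -22494 (A = -(-163)*(-60 - 216)/2 = -(-163)*(-276)/2 = -1/2*44988 = -22494)
F + A = 0 - 22494 = -22494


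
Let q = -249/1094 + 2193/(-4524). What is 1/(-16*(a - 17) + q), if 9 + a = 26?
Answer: -824876/587603 ≈ -1.4038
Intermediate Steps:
a = 17 (a = -9 + 26 = 17)
q = -587603/824876 (q = -249*1/1094 + 2193*(-1/4524) = -249/1094 - 731/1508 = -587603/824876 ≈ -0.71235)
1/(-16*(a - 17) + q) = 1/(-16*(17 - 17) - 587603/824876) = 1/(-16*0 - 587603/824876) = 1/(0 - 587603/824876) = 1/(-587603/824876) = -824876/587603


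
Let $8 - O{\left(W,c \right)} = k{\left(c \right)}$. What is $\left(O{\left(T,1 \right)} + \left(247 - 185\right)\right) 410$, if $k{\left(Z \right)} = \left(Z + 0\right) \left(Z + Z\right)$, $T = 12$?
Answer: $27880$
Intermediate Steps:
$k{\left(Z \right)} = 2 Z^{2}$ ($k{\left(Z \right)} = Z 2 Z = 2 Z^{2}$)
$O{\left(W,c \right)} = 8 - 2 c^{2}$
$\left(O{\left(T,1 \right)} + \left(247 - 185\right)\right) 410 = \left(\left(8 - 2 \cdot 1^{2}\right) + \left(247 - 185\right)\right) 410 = \left(\left(8 - 2\right) + 62\right) 410 = \left(6 + 62\right) 410 = 68 \cdot 410 = 27880$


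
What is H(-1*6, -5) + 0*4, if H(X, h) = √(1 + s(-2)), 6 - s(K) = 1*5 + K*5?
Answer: 2*√3 ≈ 3.4641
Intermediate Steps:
s(K) = 1 - 5*K (s(K) = 6 - (1*5 + K*5) = 6 - (5 + 5*K) = 6 + (-5 - 5*K) = 1 - 5*K)
H(X, h) = 2*√3 (H(X, h) = √(1 + (1 - 5*(-2))) = √(1 + (1 + 10)) = √(1 + 11) = √12 = 2*√3)
H(-1*6, -5) + 0*4 = 2*√3 + 0*4 = 2*√3 + 0 = 2*√3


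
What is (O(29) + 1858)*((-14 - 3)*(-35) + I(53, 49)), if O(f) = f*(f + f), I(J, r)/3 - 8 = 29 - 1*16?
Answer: 2329320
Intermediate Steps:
I(J, r) = 63 (I(J, r) = 24 + 3*(29 - 1*16) = 24 + 3*(29 - 16) = 24 + 3*13 = 24 + 39 = 63)
O(f) = 2*f**2 (O(f) = f*(2*f) = 2*f**2)
(O(29) + 1858)*((-14 - 3)*(-35) + I(53, 49)) = (2*29**2 + 1858)*((-14 - 3)*(-35) + 63) = (2*841 + 1858)*(-17*(-35) + 63) = (1682 + 1858)*(595 + 63) = 3540*658 = 2329320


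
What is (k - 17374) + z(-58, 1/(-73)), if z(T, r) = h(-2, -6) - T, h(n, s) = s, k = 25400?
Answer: 8078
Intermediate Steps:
z(T, r) = -6 - T
(k - 17374) + z(-58, 1/(-73)) = (25400 - 17374) + (-6 - 1*(-58)) = 8026 + (-6 + 58) = 8026 + 52 = 8078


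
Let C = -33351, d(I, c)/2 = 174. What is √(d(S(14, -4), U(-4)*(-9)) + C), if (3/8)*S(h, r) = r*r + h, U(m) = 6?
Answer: 3*I*√3667 ≈ 181.67*I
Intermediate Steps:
S(h, r) = 8*h/3 + 8*r²/3 (S(h, r) = 8*(r*r + h)/3 = 8*(r² + h)/3 = 8*(h + r²)/3 = 8*h/3 + 8*r²/3)
d(I, c) = 348 (d(I, c) = 2*174 = 348)
√(d(S(14, -4), U(-4)*(-9)) + C) = √(348 - 33351) = √(-33003) = 3*I*√3667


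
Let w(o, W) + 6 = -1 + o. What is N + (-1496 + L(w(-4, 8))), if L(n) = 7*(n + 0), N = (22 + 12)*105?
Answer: 1997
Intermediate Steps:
w(o, W) = -7 + o (w(o, W) = -6 + (-1 + o) = -7 + o)
N = 3570 (N = 34*105 = 3570)
L(n) = 7*n
N + (-1496 + L(w(-4, 8))) = 3570 + (-1496 + 7*(-7 - 4)) = 3570 + (-1496 + 7*(-11)) = 3570 + (-1496 - 77) = 3570 - 1573 = 1997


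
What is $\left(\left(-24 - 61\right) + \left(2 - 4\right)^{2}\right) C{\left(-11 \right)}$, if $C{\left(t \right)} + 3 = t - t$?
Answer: $243$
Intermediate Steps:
$C{\left(t \right)} = -3$ ($C{\left(t \right)} = -3 + \left(t - t\right) = -3 + 0 = -3$)
$\left(\left(-24 - 61\right) + \left(2 - 4\right)^{2}\right) C{\left(-11 \right)} = \left(\left(-24 - 61\right) + \left(2 - 4\right)^{2}\right) \left(-3\right) = \left(-85 + \left(-2\right)^{2}\right) \left(-3\right) = \left(-85 + 4\right) \left(-3\right) = \left(-81\right) \left(-3\right) = 243$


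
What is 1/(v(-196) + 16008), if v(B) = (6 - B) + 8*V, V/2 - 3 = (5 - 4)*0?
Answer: 1/16258 ≈ 6.1508e-5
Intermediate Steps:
V = 6 (V = 6 + 2*((5 - 4)*0) = 6 + 2*(1*0) = 6 + 2*0 = 6 + 0 = 6)
v(B) = 54 - B (v(B) = (6 - B) + 8*6 = (6 - B) + 48 = 54 - B)
1/(v(-196) + 16008) = 1/((54 - 1*(-196)) + 16008) = 1/((54 + 196) + 16008) = 1/(250 + 16008) = 1/16258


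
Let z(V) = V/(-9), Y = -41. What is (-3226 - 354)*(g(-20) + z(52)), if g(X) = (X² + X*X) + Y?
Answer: -24268820/9 ≈ -2.6965e+6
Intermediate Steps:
z(V) = -V/9 (z(V) = V*(-⅑) = -V/9)
g(X) = -41 + 2*X² (g(X) = (X² + X*X) - 41 = (X² + X²) - 41 = 2*X² - 41 = -41 + 2*X²)
(-3226 - 354)*(g(-20) + z(52)) = (-3226 - 354)*((-41 + 2*(-20)²) - ⅑*52) = -3580*((-41 + 2*400) - 52/9) = -3580*((-41 + 800) - 52/9) = -3580*(759 - 52/9) = -3580*6779/9 = -24268820/9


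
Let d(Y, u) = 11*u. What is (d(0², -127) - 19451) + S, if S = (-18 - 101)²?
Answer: -6687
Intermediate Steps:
S = 14161 (S = (-119)² = 14161)
(d(0², -127) - 19451) + S = (11*(-127) - 19451) + 14161 = (-1397 - 19451) + 14161 = -20848 + 14161 = -6687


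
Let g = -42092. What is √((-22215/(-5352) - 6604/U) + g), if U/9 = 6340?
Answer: I*√757161771131444890/4241460 ≈ 205.15*I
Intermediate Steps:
U = 57060 (U = 9*6340 = 57060)
√((-22215/(-5352) - 6604/U) + g) = √((-22215/(-5352) - 6604/57060) - 42092) = √((-22215*(-1/5352) - 6604*1/57060) - 42092) = √((7405/1784 - 1651/14265) - 42092) = √(102686941/25448760 - 42092) = √(-1071086518979/25448760) = I*√757161771131444890/4241460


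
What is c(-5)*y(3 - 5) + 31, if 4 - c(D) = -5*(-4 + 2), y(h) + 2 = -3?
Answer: 61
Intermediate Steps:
y(h) = -5 (y(h) = -2 - 3 = -5)
c(D) = -6 (c(D) = 4 - (-5)*(-4 + 2) = 4 - (-5)*(-2) = 4 - 1*10 = 4 - 10 = -6)
c(-5)*y(3 - 5) + 31 = -6*(-5) + 31 = 30 + 31 = 61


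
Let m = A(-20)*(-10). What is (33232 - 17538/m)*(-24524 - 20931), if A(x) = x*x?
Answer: -604303942979/400 ≈ -1.5108e+9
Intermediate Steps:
A(x) = x²
m = -4000 (m = (-20)²*(-10) = 400*(-10) = -4000)
(33232 - 17538/m)*(-24524 - 20931) = (33232 - 17538/(-4000))*(-24524 - 20931) = (33232 - 17538*(-1/4000))*(-45455) = (33232 + 8769/2000)*(-45455) = (66472769/2000)*(-45455) = -604303942979/400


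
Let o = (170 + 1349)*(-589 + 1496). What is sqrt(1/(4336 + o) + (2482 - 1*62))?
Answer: sqrt(4622477625623689)/1382069 ≈ 49.193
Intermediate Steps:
o = 1377733 (o = 1519*907 = 1377733)
sqrt(1/(4336 + o) + (2482 - 1*62)) = sqrt(1/(4336 + 1377733) + (2482 - 1*62)) = sqrt(1/1382069 + (2482 - 62)) = sqrt(1/1382069 + 2420) = sqrt(3344606981/1382069) = sqrt(4622477625623689)/1382069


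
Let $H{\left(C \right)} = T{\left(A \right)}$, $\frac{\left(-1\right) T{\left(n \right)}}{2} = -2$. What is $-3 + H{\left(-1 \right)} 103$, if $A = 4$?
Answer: $409$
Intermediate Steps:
$T{\left(n \right)} = 4$ ($T{\left(n \right)} = \left(-2\right) \left(-2\right) = 4$)
$H{\left(C \right)} = 4$
$-3 + H{\left(-1 \right)} 103 = -3 + 4 \cdot 103 = -3 + 412 = 409$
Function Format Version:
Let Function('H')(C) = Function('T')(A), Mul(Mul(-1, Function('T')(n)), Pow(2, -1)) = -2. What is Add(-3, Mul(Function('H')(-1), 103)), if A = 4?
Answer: 409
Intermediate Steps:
Function('T')(n) = 4 (Function('T')(n) = Mul(-2, -2) = 4)
Function('H')(C) = 4
Add(-3, Mul(Function('H')(-1), 103)) = Add(-3, Mul(4, 103)) = Add(-3, 412) = 409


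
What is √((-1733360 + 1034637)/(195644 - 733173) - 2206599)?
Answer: 2*I*√441529542478843/28291 ≈ 1485.5*I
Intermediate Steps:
√((-1733360 + 1034637)/(195644 - 733173) - 2206599) = √(-698723/(-537529) - 2206599) = √(-698723*(-1/537529) - 2206599) = √(698723/537529 - 2206599) = √(-1186110255148/537529) = 2*I*√441529542478843/28291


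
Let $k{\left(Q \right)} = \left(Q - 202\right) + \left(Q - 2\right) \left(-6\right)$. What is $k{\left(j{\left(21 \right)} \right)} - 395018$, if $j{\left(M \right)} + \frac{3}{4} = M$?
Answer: $- \frac{1581237}{4} \approx -3.9531 \cdot 10^{5}$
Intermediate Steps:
$j{\left(M \right)} = - \frac{3}{4} + M$
$k{\left(Q \right)} = -190 - 5 Q$ ($k{\left(Q \right)} = \left(-202 + Q\right) + \left(-2 + Q\right) \left(-6\right) = \left(-202 + Q\right) - \left(-12 + 6 Q\right) = -190 - 5 Q$)
$k{\left(j{\left(21 \right)} \right)} - 395018 = \left(-190 - 5 \left(- \frac{3}{4} + 21\right)\right) - 395018 = \left(-190 - \frac{405}{4}\right) - 395018 = - \frac{1165}{4} - 395018 = - \frac{1581237}{4}$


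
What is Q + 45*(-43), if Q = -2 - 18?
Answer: -1955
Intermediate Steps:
Q = -20
Q + 45*(-43) = -20 + 45*(-43) = -20 - 1935 = -1955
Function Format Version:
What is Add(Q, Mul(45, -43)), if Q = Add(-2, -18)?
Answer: -1955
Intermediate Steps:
Q = -20
Add(Q, Mul(45, -43)) = Add(-20, Mul(45, -43)) = Add(-20, -1935) = -1955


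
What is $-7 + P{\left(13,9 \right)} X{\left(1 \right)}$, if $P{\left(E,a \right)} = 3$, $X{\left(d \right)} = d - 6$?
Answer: $-22$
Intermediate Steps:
$X{\left(d \right)} = -6 + d$
$-7 + P{\left(13,9 \right)} X{\left(1 \right)} = -7 + 3 \left(-6 + 1\right) = -7 + 3 \left(-5\right) = -7 - 15 = -22$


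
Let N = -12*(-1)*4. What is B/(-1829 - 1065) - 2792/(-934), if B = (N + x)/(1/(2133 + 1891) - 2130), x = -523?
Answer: 17313316921528/5791925093131 ≈ 2.9892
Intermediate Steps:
N = 48 (N = 12*4 = 48)
B = 1911400/8571119 (B = (48 - 523)/(1/(2133 + 1891) - 2130) = -475/(1/4024 - 2130) = -475/(-8571119/4024) = -475*(-4024/8571119) = 1911400/8571119 ≈ 0.22300)
B/(-1829 - 1065) - 2792/(-934) = 1911400/(8571119*(-1829 - 1065)) - 2792/(-934) = (1911400/8571119)/(-2894) - 2792*(-1/934) = (1911400/8571119)*(-1/2894) + 1396/467 = -955700/12402409193 + 1396/467 = 17313316921528/5791925093131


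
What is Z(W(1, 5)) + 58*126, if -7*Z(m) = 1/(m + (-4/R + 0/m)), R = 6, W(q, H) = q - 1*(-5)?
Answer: 818493/112 ≈ 7308.0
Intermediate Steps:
W(q, H) = 5 + q (W(q, H) = q + 5 = 5 + q)
Z(m) = -1/(7*(-⅔ + m)) (Z(m) = -1/(7*(m + (-4/6 + 0/m))) = -1/(7*(m + (-4*⅙ + 0))) = -1/(7*(m + (-⅔ + 0))) = -1/(7*(m - ⅔)) = -1/(7*(-⅔ + m)))
Z(W(1, 5)) + 58*126 = -3/(-14 + 21*(5 + 1)) + 58*126 = -3/(-14 + 21*6) + 7308 = -3/(-14 + 126) + 7308 = -3/112 + 7308 = 818493/112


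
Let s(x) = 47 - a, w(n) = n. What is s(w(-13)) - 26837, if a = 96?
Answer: -26886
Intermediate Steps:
s(x) = -49 (s(x) = 47 - 1*96 = 47 - 96 = -49)
s(w(-13)) - 26837 = -49 - 26837 = -26886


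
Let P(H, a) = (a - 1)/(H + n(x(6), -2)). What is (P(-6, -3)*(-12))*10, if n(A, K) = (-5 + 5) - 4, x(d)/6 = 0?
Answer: -48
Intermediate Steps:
x(d) = 0 (x(d) = 6*0 = 0)
n(A, K) = -4 (n(A, K) = 0 - 4 = -4)
P(H, a) = (-1 + a)/(-4 + H) (P(H, a) = (a - 1)/(H - 4) = (-1 + a)/(-4 + H))
(P(-6, -3)*(-12))*10 = (((-1 - 3)/(-4 - 6))*(-12))*10 = ((-4/(-10))*(-12))*10 = (-⅒*(-4)*(-12))*10 = ((⅖)*(-12))*10 = -24/5*10 = -48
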